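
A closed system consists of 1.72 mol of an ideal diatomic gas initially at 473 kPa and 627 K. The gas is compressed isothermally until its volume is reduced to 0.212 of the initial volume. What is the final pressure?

2230 kPa

V₁ = nRT₁/P₁ = 1.72×8.314×627/473 = 19.0 L.
Isothermal: T stays 627 K; PV = const ⇒ V₂ = 4.02 L, P₂ = 2230 kPa.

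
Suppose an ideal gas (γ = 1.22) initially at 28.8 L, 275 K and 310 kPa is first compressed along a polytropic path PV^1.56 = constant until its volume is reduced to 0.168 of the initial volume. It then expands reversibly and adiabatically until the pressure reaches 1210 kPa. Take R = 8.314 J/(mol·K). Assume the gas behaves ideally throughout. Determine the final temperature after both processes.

n = P₁V₁/(RT₁) = 310×28.8/(8.314×275) = 3.90 mol.
Step 1 — Polytropic n=1.56: T₂ = T₁(V₁/V₂)^(n−1) = 275×(5.95)^0.56 = 747 K; P₂ = P₁(V₁/V₂)^n = 5010 kPa.
W = (P₁V₁−P₂V₂)/(n−1) = (310×28.8−5010×4.84)/0.56 = -27300 J.
ΔU = nCvΔT = 3.90×37.8×(747−275) = 69600 J.
Q = ΔU + W = 42300 J.
State after step 1: P = 5010 kPa, V = 4.84 L, T = 747 K.
Step 2 — Adiabatic: T₂/T₁ = (P₂/P₁)^((γ−1)/γ) ⇒ T₂ = 747×(0.241)^0.180 = 578 K; V₂ = 15.5 L.
ΔU = nCvΔT = 3.90×37.8×(578−747) = -24900 J.
Q = 0 for an adiabatic process, so W = −ΔU = 24900 J.
Net over both steps: W = -2440 J, Q = 42300 J, ΔU = 44700 J.

578 K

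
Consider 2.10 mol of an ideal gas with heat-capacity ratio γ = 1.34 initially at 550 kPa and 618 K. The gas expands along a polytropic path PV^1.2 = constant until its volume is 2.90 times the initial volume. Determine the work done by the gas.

10300 J

V₁ = nRT₁/P₁ = 2.10×8.314×618/550 = 19.6 L.
Polytropic n=1.2: T₂ = T₁(V₁/V₂)^(n−1) = 618×(0.345)^0.20 = 499 K; P₂ = P₁(V₁/V₂)^n = 153 kPa.
W = (P₁V₁−P₂V₂)/(n−1) = (550×19.6−153×56.9)/0.20 = 10300 J.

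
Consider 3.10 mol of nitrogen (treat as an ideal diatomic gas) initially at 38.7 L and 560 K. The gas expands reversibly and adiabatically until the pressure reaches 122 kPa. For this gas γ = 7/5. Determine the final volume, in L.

86.0 L

P₁ = nRT₁/V₁ = 3.10×8.314×560/38.7 = 373 kPa.
Adiabatic: T₂/T₁ = (P₂/P₁)^((γ−1)/γ) ⇒ T₂ = 560×(0.327)^0.286 = 407 K; V₂ = 86.0 L.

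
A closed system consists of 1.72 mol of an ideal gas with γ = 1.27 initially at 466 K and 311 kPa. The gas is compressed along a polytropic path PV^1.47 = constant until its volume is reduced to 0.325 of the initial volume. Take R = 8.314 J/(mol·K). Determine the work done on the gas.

V₁ = nRT₁/P₁ = 1.72×8.314×466/311 = 21.4 L.
Polytropic n=1.47: T₂ = T₁(V₁/V₂)^(n−1) = 466×(3.08)^0.47 = 790 K; P₂ = P₁(V₁/V₂)^n = 1620 kPa.
W = (P₁V₁−P₂V₂)/(n−1) = (311×21.4−1620×6.96)/0.47 = -9870 J.
Work done on the gas = −W_by = 9870 J.

9870 J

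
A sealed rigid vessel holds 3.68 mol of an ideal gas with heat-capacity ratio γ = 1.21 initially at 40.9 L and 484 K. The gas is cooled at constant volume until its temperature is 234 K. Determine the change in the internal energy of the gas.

-36400 J

P₁ = nRT₁/V₁ = 3.68×8.314×484/40.9 = 362 kPa.
Isochoric: V stays 40.9 L; P/T = const ⇒ T₂ = 234 K, P₂ = 175 kPa.
For an ideal gas ΔU = nCvΔT with Cv = R/(γ−1) = 39.6 J/(mol·K).
ΔU = 3.68×39.6×(234−484) = -36400 J.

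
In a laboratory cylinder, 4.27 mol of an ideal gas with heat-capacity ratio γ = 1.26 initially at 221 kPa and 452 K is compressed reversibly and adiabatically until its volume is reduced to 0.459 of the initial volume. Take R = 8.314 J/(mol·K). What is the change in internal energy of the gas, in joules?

13900 J

V₁ = nRT₁/P₁ = 4.27×8.314×452/221 = 72.6 L.
Adiabatic: TV^(γ−1) = const ⇒ T₂ = 452×(2.18)^0.260 = 553 K; PV^γ = const ⇒ P₂ = 590 kPa.
For an ideal gas ΔU = nCvΔT with Cv = R/(γ−1) = 32.0 J/(mol·K).
ΔU = 4.27×32.0×(553−452) = 13900 J.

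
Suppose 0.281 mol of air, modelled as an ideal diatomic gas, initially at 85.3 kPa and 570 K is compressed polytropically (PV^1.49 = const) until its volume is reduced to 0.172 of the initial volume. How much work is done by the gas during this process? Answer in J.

-3720 J

V₁ = nRT₁/P₁ = 0.281×8.314×570/85.3 = 15.6 L.
Polytropic n=1.49: T₂ = T₁(V₁/V₂)^(n−1) = 570×(5.81)^0.49 = 1350 K; P₂ = P₁(V₁/V₂)^n = 1170 kPa.
W = (P₁V₁−P₂V₂)/(n−1) = (85.3×15.6−1170×2.69)/0.49 = -3720 J.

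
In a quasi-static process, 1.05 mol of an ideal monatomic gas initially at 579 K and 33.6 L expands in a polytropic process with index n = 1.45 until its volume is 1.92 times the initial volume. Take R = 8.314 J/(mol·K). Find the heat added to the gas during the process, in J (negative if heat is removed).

P₁ = nRT₁/V₁ = 1.05×8.314×579/33.6 = 150 kPa.
Polytropic n=1.45: T₂ = T₁(V₁/V₂)^(n−1) = 579×(0.521)^0.45 = 432 K; P₂ = P₁(V₁/V₂)^n = 58.4 kPa.
W = (P₁V₁−P₂V₂)/(n−1) = (150×33.6−58.4×64.5)/0.45 = 2860 J.
ΔU = nCvΔT = 1.05×12.5×(432−579) = -1930 J.
Q = ΔU + W = 929 J.

929 J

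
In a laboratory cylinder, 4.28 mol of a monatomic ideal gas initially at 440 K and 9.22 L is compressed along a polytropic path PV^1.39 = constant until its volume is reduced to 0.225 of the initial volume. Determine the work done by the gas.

-31700 J

P₁ = nRT₁/V₁ = 4.28×8.314×440/9.22 = 1700 kPa.
Polytropic n=1.39: T₂ = T₁(V₁/V₂)^(n−1) = 440×(4.44)^0.39 = 787 K; P₂ = P₁(V₁/V₂)^n = 13500 kPa.
W = (P₁V₁−P₂V₂)/(n−1) = (1700×9.22−13500×2.07)/0.39 = -31700 J.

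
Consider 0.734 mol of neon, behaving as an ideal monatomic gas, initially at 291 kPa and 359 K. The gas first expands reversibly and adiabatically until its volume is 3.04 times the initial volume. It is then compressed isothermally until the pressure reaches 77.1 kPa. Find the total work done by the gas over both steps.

V₁ = nRT₁/P₁ = 0.734×8.314×359/291 = 7.53 L.
Step 1 — Adiabatic: TV^(γ−1) = const ⇒ T₂ = 359×(0.329)^0.667 = 171 K; PV^γ = const ⇒ P₂ = 45.6 kPa.
ΔU = nCvΔT = 0.734×12.5×(171−359) = -1720 J.
Q = 0 for an adiabatic process, so W = −ΔU = 1720 J.
State after step 1: P = 45.6 kPa, V = 22.9 L, T = 171 K.
Step 2 — Isothermal: T stays 171 K; PV = const ⇒ V₂ = 13.5 L, P₂ = 77.1 kPa.
ΔU = 0 (ideal gas, T constant).
W = nRT ln(V₂/V₁) = 0.734×8.314×171×ln(0.592) = -548 J.
Q = ΔU + W = -548 J.
Net over both steps: W = 1170 J, Q = -548 J, ΔU = -1720 J.

1170 J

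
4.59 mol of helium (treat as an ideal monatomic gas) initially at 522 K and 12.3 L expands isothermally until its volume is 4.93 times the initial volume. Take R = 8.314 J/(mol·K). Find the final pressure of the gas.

329 kPa

P₁ = nRT₁/V₁ = 4.59×8.314×522/12.3 = 1620 kPa.
Isothermal: T stays 522 K; PV = const ⇒ V₂ = 60.6 L, P₂ = 329 kPa.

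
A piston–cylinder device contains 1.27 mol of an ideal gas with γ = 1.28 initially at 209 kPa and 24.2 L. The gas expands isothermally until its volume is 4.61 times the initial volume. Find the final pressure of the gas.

T₁ = P₁V₁/(nR) = 209×24.2/(1.27×8.314) = 479 K.
Isothermal: T stays 479 K; PV = const ⇒ V₂ = 112 L, P₂ = 45.3 kPa.

45.3 kPa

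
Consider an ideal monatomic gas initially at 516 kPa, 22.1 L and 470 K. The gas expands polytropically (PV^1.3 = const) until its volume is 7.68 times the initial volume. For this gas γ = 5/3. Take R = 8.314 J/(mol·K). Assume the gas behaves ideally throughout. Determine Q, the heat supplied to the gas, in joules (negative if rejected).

9560 J

n = P₁V₁/(RT₁) = 516×22.1/(8.314×470) = 2.92 mol.
Polytropic n=1.3: T₂ = T₁(V₁/V₂)^(n−1) = 470×(0.130)^0.30 = 255 K; P₂ = P₁(V₁/V₂)^n = 36.4 kPa.
W = (P₁V₁−P₂V₂)/(n−1) = (516×22.1−36.4×170)/0.30 = 17400 J.
ΔU = nCvΔT = 2.92×12.5×(255−470) = -7830 J.
Q = ΔU + W = 9560 J.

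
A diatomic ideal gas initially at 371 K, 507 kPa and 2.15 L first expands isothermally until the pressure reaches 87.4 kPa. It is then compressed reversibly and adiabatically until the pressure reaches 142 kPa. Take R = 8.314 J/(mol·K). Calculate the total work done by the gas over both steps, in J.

1510 J

n = P₁V₁/(RT₁) = 507×2.15/(8.314×371) = 0.353 mol.
Step 1 — Isothermal: T stays 371 K; PV = const ⇒ V₂ = 12.5 L, P₂ = 87.4 kPa.
ΔU = 0 (ideal gas, T constant).
W = nRT ln(V₂/V₁) = 0.353×8.314×371×ln(5.80) = 1920 J.
Q = ΔU + W = 1920 J.
State after step 1: P = 87.4 kPa, V = 12.5 L, T = 371 K.
Step 2 — Adiabatic: T₂/T₁ = (P₂/P₁)^((γ−1)/γ) ⇒ T₂ = 371×(1.62)^0.286 = 426 K; V₂ = 8.82 L.
ΔU = nCvΔT = 0.353×20.8×(426−371) = 405 J.
Q = 0 for an adiabatic process, so W = −ΔU = -405 J.
Net over both steps: W = 1510 J, Q = 1920 J, ΔU = 405 J.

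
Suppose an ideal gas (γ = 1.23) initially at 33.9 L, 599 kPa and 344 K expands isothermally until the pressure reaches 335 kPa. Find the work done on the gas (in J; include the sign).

n = P₁V₁/(RT₁) = 599×33.9/(8.314×344) = 7.10 mol.
Isothermal: T stays 344 K; PV = const ⇒ V₂ = 60.6 L, P₂ = 335 kPa.
W = nRT ln(V₂/V₁) = 7.10×8.314×344×ln(1.79) = 11800 J.
Work done on the gas = −W_by = -11800 J.

-11800 J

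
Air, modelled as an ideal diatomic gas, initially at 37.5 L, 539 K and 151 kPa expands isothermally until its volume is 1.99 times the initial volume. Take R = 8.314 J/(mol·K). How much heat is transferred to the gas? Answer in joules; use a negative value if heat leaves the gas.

n = P₁V₁/(RT₁) = 151×37.5/(8.314×539) = 1.26 mol.
Isothermal: T stays 539 K; PV = const ⇒ V₂ = 74.6 L, P₂ = 75.9 kPa.
ΔU = 0 (ideal gas, T constant).
W = nRT ln(V₂/V₁) = 1.26×8.314×539×ln(1.99) = 3900 J.
Q = ΔU + W = 3900 J.

3900 J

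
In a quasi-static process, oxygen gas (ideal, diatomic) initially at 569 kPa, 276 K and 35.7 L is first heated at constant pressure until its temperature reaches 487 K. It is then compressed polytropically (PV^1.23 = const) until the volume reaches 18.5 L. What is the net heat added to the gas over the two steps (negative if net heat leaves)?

n = P₁V₁/(RT₁) = 569×35.7/(8.314×276) = 8.85 mol.
Step 1 — Isobaric: P stays 569 kPa; V/T = const ⇒ T₂ = 487 K, V₂ = 63.0 L.
W = PΔV = 569×(63.0−35.7) kPa·L = 15500 J.
ΔU = nCvΔT = 8.85×20.8×(487−276) = 38800 J.
Q = ΔU + W = nCpΔT = 54400 J.
State after step 1: P = 569 kPa, V = 63.0 L, T = 487 K.
Step 2 — Polytropic n=1.23: T₂ = T₁(V₁/V₂)^(n−1) = 487×(3.40)^0.23 = 646 K; P₂ = P₁(V₁/V₂)^n = 2570 kPa.
W = (P₁V₁−P₂V₂)/(n−1) = (569×63.0−2570×18.5)/0.23 = -50700 J.
ΔU = nCvΔT = 8.85×20.8×(646−487) = 29200 J.
Q = ΔU + W = -21600 J.
Net over both steps: W = -35200 J, Q = 32800 J, ΔU = 68000 J.

32800 J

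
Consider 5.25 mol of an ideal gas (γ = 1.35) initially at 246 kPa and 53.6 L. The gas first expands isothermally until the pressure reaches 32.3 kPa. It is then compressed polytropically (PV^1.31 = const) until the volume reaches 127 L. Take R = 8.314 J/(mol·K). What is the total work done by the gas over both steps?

8220 J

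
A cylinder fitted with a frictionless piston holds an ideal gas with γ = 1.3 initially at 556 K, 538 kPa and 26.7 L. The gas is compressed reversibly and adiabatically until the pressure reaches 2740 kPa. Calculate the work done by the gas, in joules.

n = P₁V₁/(RT₁) = 538×26.7/(8.314×556) = 3.11 mol.
Adiabatic: T₂/T₁ = (P₂/P₁)^((γ−1)/γ) ⇒ T₂ = 556×(5.09)^0.231 = 810 K; V₂ = 7.63 L.
ΔU = nCvΔT = 3.11×27.7×(810−556) = 21800 J.
Q = 0 for an adiabatic process, so W = −ΔU = -21800 J.

-21800 J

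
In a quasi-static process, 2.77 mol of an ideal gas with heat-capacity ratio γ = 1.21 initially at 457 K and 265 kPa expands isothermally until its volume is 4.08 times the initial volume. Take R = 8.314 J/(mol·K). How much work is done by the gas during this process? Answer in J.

14800 J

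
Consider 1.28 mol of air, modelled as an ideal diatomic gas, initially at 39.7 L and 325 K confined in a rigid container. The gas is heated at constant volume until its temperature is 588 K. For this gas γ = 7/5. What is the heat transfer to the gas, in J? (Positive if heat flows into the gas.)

7000 J

P₁ = nRT₁/V₁ = 1.28×8.314×325/39.7 = 87.1 kPa.
Isochoric: V stays 39.7 L; P/T = const ⇒ T₂ = 588 K, P₂ = 158 kPa.
W = 0 (no volume change).
ΔU = nCvΔT = 1.28×20.8×(588−325) = 7000 J.
Q = ΔU = 7000 J.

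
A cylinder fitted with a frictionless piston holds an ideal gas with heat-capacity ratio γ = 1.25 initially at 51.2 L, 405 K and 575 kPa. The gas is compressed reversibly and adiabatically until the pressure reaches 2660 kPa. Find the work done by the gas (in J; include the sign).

n = P₁V₁/(RT₁) = 575×51.2/(8.314×405) = 8.74 mol.
Adiabatic: T₂/T₁ = (P₂/P₁)^((γ−1)/γ) ⇒ T₂ = 405×(4.63)^0.200 = 550 K; V₂ = 15.0 L.
ΔU = nCvΔT = 8.74×33.3×(550−405) = 42200 J.
Q = 0 for an adiabatic process, so W = −ΔU = -42200 J.

-42200 J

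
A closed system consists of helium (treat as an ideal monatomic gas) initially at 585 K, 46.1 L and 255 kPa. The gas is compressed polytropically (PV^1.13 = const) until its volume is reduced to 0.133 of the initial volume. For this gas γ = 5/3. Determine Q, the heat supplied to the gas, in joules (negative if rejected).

n = P₁V₁/(RT₁) = 255×46.1/(8.314×585) = 2.42 mol.
Polytropic n=1.13: T₂ = T₁(V₁/V₂)^(n−1) = 585×(7.52)^0.13 = 760 K; P₂ = P₁(V₁/V₂)^n = 2490 kPa.
W = (P₁V₁−P₂V₂)/(n−1) = (255×46.1−2490×6.13)/0.13 = -27100 J.
ΔU = nCvΔT = 2.42×12.5×(760−585) = 5290 J.
Q = ΔU + W = -21800 J.

-21800 J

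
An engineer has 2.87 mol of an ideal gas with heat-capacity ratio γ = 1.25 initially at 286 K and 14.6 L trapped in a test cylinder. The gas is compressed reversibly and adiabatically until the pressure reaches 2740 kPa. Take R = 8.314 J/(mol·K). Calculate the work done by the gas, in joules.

P₁ = nRT₁/V₁ = 2.87×8.314×286/14.6 = 467 kPa.
Adiabatic: T₂/T₁ = (P₂/P₁)^((γ−1)/γ) ⇒ T₂ = 286×(5.86)^0.200 = 407 K; V₂ = 3.55 L.
ΔU = nCvΔT = 2.87×33.3×(407−286) = 11600 J.
Q = 0 for an adiabatic process, so W = −ΔU = -11600 J.

-11600 J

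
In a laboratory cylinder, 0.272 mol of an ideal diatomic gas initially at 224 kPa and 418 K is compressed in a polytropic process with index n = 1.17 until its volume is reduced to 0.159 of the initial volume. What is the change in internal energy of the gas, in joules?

V₁ = nRT₁/P₁ = 0.272×8.314×418/224 = 4.22 L.
Polytropic n=1.17: T₂ = T₁(V₁/V₂)^(n−1) = 418×(6.29)^0.17 = 571 K; P₂ = P₁(V₁/V₂)^n = 1930 kPa.
For an ideal gas ΔU = nCvΔT with Cv = (5/2)R = 20.8 J/(mol·K).
ΔU = 0.272×20.8×(571−418) = 867 J.

867 J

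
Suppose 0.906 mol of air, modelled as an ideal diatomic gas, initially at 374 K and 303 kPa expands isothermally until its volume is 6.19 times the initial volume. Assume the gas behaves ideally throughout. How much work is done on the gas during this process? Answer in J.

-5140 J

V₁ = nRT₁/P₁ = 0.906×8.314×374/303 = 9.30 L.
Isothermal: T stays 374 K; PV = const ⇒ V₂ = 57.6 L, P₂ = 48.9 kPa.
W = nRT ln(V₂/V₁) = 0.906×8.314×374×ln(6.19) = 5140 J.
Work done on the gas = −W_by = -5140 J.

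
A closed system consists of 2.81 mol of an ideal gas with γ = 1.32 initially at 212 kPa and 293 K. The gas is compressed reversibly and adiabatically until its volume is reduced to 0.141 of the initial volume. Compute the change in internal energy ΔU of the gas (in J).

18600 J

V₁ = nRT₁/P₁ = 2.81×8.314×293/212 = 32.3 L.
Adiabatic: TV^(γ−1) = const ⇒ T₂ = 293×(7.09)^0.320 = 548 K; PV^γ = const ⇒ P₂ = 2810 kPa.
For an ideal gas ΔU = nCvΔT with Cv = R/(γ−1) = 26.0 J/(mol·K).
ΔU = 2.81×26.0×(548−293) = 18600 J.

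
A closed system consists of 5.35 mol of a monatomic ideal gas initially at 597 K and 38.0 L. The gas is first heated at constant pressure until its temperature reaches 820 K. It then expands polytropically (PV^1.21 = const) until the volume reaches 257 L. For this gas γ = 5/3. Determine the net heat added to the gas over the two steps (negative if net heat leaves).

P₁ = nRT₁/V₁ = 5.35×8.314×597/38.0 = 699 kPa.
Step 1 — Isobaric: P stays 699 kPa; V/T = const ⇒ T₂ = 820 K, V₂ = 52.2 L.
W = PΔV = 699×(52.2−38.0) kPa·L = 9920 J.
ΔU = nCvΔT = 5.35×12.5×(820−597) = 14900 J.
Q = ΔU + W = nCpΔT = 24800 J.
State after step 1: P = 699 kPa, V = 52.2 L, T = 820 K.
Step 2 — Polytropic n=1.21: T₂ = T₁(V₁/V₂)^(n−1) = 820×(0.203)^0.21 = 587 K; P₂ = P₁(V₁/V₂)^n = 102 kPa.
W = (P₁V₁−P₂V₂)/(n−1) = (699×52.2−102×257)/0.21 = 49400 J.
ΔU = nCvΔT = 5.35×12.5×(587−820) = -15600 J.
Q = ΔU + W = 33800 J.
Net over both steps: W = 59300 J, Q = 58600 J, ΔU = -686 J.

58600 J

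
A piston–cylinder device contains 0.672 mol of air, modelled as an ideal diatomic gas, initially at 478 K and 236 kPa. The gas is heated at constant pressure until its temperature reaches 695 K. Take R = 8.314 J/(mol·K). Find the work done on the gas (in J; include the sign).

V₁ = nRT₁/P₁ = 0.672×8.314×478/236 = 11.3 L.
Isobaric: P stays 236 kPa; V/T = const ⇒ T₂ = 695 K, V₂ = 16.5 L.
W = PΔV = 236×(16.5−11.3) kPa·L = 1210 J.
Work done on the gas = −W_by = -1210 J.

-1210 J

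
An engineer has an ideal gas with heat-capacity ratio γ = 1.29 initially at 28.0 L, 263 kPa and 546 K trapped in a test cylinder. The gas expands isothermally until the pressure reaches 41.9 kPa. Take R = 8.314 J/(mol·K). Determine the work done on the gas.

-13500 J

n = P₁V₁/(RT₁) = 263×28.0/(8.314×546) = 1.62 mol.
Isothermal: T stays 546 K; PV = const ⇒ V₂ = 176 L, P₂ = 41.9 kPa.
W = nRT ln(V₂/V₁) = 1.62×8.314×546×ln(6.28) = 13500 J.
Work done on the gas = −W_by = -13500 J.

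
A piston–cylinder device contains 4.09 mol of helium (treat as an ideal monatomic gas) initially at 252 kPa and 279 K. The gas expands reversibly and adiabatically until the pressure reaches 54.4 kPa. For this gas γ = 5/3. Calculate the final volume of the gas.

V₁ = nRT₁/P₁ = 4.09×8.314×279/252 = 37.6 L.
Adiabatic: T₂/T₁ = (P₂/P₁)^((γ−1)/γ) ⇒ T₂ = 279×(0.216)^0.400 = 151 K; V₂ = 94.5 L.

94.5 L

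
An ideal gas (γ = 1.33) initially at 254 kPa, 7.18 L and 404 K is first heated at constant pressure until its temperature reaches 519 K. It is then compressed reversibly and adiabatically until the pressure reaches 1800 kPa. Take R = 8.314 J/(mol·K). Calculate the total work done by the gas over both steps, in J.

-3920 J

n = P₁V₁/(RT₁) = 254×7.18/(8.314×404) = 0.543 mol.
Step 1 — Isobaric: P stays 254 kPa; V/T = const ⇒ T₂ = 519 K, V₂ = 9.22 L.
W = PΔV = 254×(9.22−7.18) kPa·L = 519 J.
ΔU = nCvΔT = 0.543×25.2×(519−404) = 1570 J.
Q = ΔU + W = nCpΔT = 2090 J.
State after step 1: P = 254 kPa, V = 9.22 L, T = 519 K.
Step 2 — Adiabatic: T₂/T₁ = (P₂/P₁)^((γ−1)/γ) ⇒ T₂ = 519×(7.09)^0.248 = 844 K; V₂ = 2.12 L.
ΔU = nCvΔT = 0.543×25.2×(844−519) = 4440 J.
Q = 0 for an adiabatic process, so W = −ΔU = -4440 J.
Net over both steps: W = -3920 J, Q = 2090 J, ΔU = 6010 J.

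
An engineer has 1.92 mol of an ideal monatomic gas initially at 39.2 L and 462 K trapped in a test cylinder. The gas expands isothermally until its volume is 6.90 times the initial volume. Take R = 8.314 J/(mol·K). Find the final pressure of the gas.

P₁ = nRT₁/V₁ = 1.92×8.314×462/39.2 = 188 kPa.
Isothermal: T stays 462 K; PV = const ⇒ V₂ = 270 L, P₂ = 27.3 kPa.

27.3 kPa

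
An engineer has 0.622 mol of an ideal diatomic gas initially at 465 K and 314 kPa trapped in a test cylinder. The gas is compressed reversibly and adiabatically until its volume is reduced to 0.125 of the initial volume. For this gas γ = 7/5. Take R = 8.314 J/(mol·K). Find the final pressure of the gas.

V₁ = nRT₁/P₁ = 0.622×8.314×465/314 = 7.66 L.
Adiabatic: TV^(γ−1) = const ⇒ T₂ = 465×(8.00)^0.400 = 1070 K; PV^γ = const ⇒ P₂ = 5770 kPa.

5770 kPa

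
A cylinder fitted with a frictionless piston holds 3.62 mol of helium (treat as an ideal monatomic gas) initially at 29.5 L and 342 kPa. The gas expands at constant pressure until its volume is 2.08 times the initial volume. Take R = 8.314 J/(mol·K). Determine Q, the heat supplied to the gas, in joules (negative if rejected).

27200 J

T₁ = P₁V₁/(nR) = 342×29.5/(3.62×8.314) = 335 K.
Isobaric: P stays 342 kPa; V/T = const ⇒ T₂ = 697 K, V₂ = 61.4 L.
W = PΔV = 342×(61.4−29.5) kPa·L = 10900 J.
ΔU = nCvΔT = 3.62×12.5×(697−335) = 16300 J.
Q = ΔU + W = nCpΔT = 27200 J.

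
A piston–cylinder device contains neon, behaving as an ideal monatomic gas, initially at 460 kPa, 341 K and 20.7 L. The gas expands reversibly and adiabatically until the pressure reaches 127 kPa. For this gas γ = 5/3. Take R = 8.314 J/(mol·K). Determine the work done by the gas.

5750 J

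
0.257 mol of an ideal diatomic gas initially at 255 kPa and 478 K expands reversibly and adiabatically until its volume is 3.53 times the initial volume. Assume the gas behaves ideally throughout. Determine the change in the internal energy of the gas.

-1010 J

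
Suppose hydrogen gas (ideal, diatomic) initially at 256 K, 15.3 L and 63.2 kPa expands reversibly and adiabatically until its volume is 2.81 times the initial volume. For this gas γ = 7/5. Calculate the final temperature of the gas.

169 K

Adiabatic: TV^(γ−1) = const ⇒ T₂ = 256×(0.356)^0.400 = 169 K; PV^γ = const ⇒ P₂ = 14.9 kPa.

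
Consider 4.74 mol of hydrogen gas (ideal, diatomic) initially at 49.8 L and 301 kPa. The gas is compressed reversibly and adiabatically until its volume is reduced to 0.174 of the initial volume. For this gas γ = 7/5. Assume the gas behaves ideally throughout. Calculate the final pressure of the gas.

T₁ = P₁V₁/(nR) = 301×49.8/(4.74×8.314) = 380 K.
Adiabatic: TV^(γ−1) = const ⇒ T₂ = 380×(5.75)^0.400 = 766 K; PV^γ = const ⇒ P₂ = 3480 kPa.

3480 kPa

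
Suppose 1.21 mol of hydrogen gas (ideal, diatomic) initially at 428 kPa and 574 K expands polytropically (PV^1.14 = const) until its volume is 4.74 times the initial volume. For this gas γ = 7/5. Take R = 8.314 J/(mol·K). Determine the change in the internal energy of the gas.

-2830 J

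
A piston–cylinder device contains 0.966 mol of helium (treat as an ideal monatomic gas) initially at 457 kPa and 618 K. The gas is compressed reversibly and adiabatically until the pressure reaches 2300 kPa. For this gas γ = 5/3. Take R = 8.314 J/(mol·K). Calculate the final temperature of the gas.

1180 K

V₁ = nRT₁/P₁ = 0.966×8.314×618/457 = 10.9 L.
Adiabatic: T₂/T₁ = (P₂/P₁)^((γ−1)/γ) ⇒ T₂ = 618×(5.03)^0.400 = 1180 K; V₂ = 4.12 L.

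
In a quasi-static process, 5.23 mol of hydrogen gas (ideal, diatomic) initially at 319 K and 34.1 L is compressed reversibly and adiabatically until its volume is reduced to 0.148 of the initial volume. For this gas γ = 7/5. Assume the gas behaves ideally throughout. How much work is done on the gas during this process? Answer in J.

39800 J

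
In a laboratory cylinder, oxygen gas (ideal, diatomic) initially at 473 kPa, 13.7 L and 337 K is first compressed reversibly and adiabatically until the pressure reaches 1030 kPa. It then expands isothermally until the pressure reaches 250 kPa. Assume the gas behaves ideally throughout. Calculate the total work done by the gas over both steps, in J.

n = P₁V₁/(RT₁) = 473×13.7/(8.314×337) = 2.31 mol.
Step 1 — Adiabatic: T₂/T₁ = (P₂/P₁)^((γ−1)/γ) ⇒ T₂ = 337×(2.18)^0.286 = 421 K; V₂ = 7.86 L.
ΔU = nCvΔT = 2.31×20.8×(421−337) = 4030 J.
Q = 0 for an adiabatic process, so W = −ΔU = -4030 J.
State after step 1: P = 1030 kPa, V = 7.86 L, T = 421 K.
Step 2 — Isothermal: T stays 421 K; PV = const ⇒ V₂ = 32.4 L, P₂ = 250 kPa.
ΔU = 0 (ideal gas, T constant).
W = nRT ln(V₂/V₁) = 2.31×8.314×421×ln(4.12) = 11500 J.
Q = ΔU + W = 11500 J.
Net over both steps: W = 7430 J, Q = 11500 J, ΔU = 4030 J.

7430 J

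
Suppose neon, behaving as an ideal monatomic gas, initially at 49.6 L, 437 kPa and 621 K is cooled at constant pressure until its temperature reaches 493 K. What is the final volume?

Isobaric: P stays 437 kPa; V/T = const ⇒ T₂ = 493 K, V₂ = 39.4 L.

39.4 L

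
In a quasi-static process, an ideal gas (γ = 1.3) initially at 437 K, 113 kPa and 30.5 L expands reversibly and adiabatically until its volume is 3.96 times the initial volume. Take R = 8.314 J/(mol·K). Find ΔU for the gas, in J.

n = P₁V₁/(RT₁) = 113×30.5/(8.314×437) = 0.949 mol.
Adiabatic: TV^(γ−1) = const ⇒ T₂ = 437×(0.253)^0.300 = 289 K; PV^γ = const ⇒ P₂ = 18.9 kPa.
For an ideal gas ΔU = nCvΔT with Cv = R/(γ−1) = 27.7 J/(mol·K).
ΔU = 0.949×27.7×(289−437) = -3890 J.

-3890 J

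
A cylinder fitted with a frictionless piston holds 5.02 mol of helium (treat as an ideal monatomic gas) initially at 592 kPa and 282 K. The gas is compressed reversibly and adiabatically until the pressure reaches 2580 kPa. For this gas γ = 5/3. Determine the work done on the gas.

V₁ = nRT₁/P₁ = 5.02×8.314×282/592 = 19.9 L.
Adiabatic: T₂/T₁ = (P₂/P₁)^((γ−1)/γ) ⇒ T₂ = 282×(4.36)^0.400 = 508 K; V₂ = 8.22 L.
ΔU = nCvΔT = 5.02×12.5×(508−282) = 14200 J.
Q = 0 for an adiabatic process, so W = −ΔU = -14200 J.
Work done on the gas = −W_by = 14200 J.

14200 J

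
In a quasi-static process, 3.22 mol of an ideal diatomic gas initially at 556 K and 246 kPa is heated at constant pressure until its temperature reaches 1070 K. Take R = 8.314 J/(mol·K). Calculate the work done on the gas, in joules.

-13800 J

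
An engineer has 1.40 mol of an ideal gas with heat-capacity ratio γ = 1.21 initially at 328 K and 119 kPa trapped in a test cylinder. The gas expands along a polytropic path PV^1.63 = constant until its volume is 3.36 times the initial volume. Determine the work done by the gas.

3240 J

V₁ = nRT₁/P₁ = 1.40×8.314×328/119 = 32.1 L.
Polytropic n=1.63: T₂ = T₁(V₁/V₂)^(n−1) = 328×(0.298)^0.63 = 153 K; P₂ = P₁(V₁/V₂)^n = 16.5 kPa.
W = (P₁V₁−P₂V₂)/(n−1) = (119×32.1−16.5×108)/0.63 = 3240 J.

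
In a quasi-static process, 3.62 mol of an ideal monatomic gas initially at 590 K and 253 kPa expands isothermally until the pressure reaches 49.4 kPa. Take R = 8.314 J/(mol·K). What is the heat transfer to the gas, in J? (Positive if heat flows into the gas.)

29000 J

V₁ = nRT₁/P₁ = 3.62×8.314×590/253 = 70.2 L.
Isothermal: T stays 590 K; PV = const ⇒ V₂ = 359 L, P₂ = 49.4 kPa.
ΔU = 0 (ideal gas, T constant).
W = nRT ln(V₂/V₁) = 3.62×8.314×590×ln(5.12) = 29000 J.
Q = ΔU + W = 29000 J.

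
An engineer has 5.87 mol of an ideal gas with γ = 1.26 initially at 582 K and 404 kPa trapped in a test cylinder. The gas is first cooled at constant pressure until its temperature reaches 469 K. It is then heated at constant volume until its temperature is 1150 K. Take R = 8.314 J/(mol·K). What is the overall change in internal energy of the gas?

107000 J

V₁ = nRT₁/P₁ = 5.87×8.314×582/404 = 70.3 L.
Step 1 — Isobaric: P stays 404 kPa; V/T = const ⇒ T₂ = 469 K, V₂ = 56.7 L.
W = PΔV = 404×(56.7−70.3) kPa·L = -5510 J.
ΔU = nCvΔT = 5.87×32.0×(469−582) = -21200 J.
Q = ΔU + W = nCpΔT = -26700 J.
State after step 1: P = 404 kPa, V = 56.7 L, T = 469 K.
Step 2 — Isochoric: V stays 56.7 L; P/T = const ⇒ T₂ = 1150 K, P₂ = 991 kPa.
W = 0 (no volume change).
ΔU = nCvΔT = 5.87×32.0×(1150−469) = 128000 J.
Q = ΔU = 128000 J.
Net over both steps: W = -5510 J, Q = 101000 J, ΔU = 107000 J.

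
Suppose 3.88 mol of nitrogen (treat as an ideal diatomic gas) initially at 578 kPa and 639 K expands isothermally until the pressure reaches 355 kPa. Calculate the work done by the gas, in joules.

10000 J

V₁ = nRT₁/P₁ = 3.88×8.314×639/578 = 35.7 L.
Isothermal: T stays 639 K; PV = const ⇒ V₂ = 58.1 L, P₂ = 355 kPa.
W = nRT ln(V₂/V₁) = 3.88×8.314×639×ln(1.63) = 10000 J.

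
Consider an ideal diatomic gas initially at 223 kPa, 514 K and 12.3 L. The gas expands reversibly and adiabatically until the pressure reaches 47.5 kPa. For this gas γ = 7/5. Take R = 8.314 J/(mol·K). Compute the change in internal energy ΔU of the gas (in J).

n = P₁V₁/(RT₁) = 223×12.3/(8.314×514) = 0.642 mol.
Adiabatic: T₂/T₁ = (P₂/P₁)^((γ−1)/γ) ⇒ T₂ = 514×(0.213)^0.286 = 330 K; V₂ = 37.1 L.
For an ideal gas ΔU = nCvΔT with Cv = (5/2)R = 20.8 J/(mol·K).
ΔU = 0.642×20.8×(330−514) = -2450 J.

-2450 J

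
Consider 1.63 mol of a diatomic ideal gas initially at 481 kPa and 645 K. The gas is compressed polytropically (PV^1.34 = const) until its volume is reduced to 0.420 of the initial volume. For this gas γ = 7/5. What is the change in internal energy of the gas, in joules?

7500 J

V₁ = nRT₁/P₁ = 1.63×8.314×645/481 = 18.2 L.
Polytropic n=1.34: T₂ = T₁(V₁/V₂)^(n−1) = 645×(2.38)^0.34 = 866 K; P₂ = P₁(V₁/V₂)^n = 1540 kPa.
For an ideal gas ΔU = nCvΔT with Cv = (5/2)R = 20.8 J/(mol·K).
ΔU = 1.63×20.8×(866−645) = 7500 J.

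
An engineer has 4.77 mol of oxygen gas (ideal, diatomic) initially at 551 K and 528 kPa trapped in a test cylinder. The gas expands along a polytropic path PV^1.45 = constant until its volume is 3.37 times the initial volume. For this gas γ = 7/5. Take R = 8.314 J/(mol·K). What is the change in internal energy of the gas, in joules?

-23000 J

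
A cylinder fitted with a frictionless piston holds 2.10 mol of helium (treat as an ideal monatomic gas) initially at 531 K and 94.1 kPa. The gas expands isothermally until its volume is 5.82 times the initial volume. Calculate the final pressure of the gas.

16.2 kPa

V₁ = nRT₁/P₁ = 2.10×8.314×531/94.1 = 98.5 L.
Isothermal: T stays 531 K; PV = const ⇒ V₂ = 573 L, P₂ = 16.2 kPa.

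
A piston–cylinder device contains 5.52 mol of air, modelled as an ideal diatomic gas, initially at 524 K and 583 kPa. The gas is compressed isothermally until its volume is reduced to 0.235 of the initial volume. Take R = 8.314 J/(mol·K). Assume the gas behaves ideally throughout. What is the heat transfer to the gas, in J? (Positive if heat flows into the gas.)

-34800 J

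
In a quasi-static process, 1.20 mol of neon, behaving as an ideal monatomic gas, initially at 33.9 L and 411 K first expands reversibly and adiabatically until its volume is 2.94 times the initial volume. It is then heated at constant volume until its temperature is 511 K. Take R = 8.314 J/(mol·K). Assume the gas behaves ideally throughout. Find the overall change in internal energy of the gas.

1500 J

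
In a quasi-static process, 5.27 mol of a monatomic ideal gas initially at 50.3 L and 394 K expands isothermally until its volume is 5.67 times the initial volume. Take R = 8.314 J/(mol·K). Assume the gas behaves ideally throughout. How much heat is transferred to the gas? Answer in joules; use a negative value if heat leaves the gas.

30000 J

P₁ = nRT₁/V₁ = 5.27×8.314×394/50.3 = 343 kPa.
Isothermal: T stays 394 K; PV = const ⇒ V₂ = 285 L, P₂ = 60.5 kPa.
ΔU = 0 (ideal gas, T constant).
W = nRT ln(V₂/V₁) = 5.27×8.314×394×ln(5.67) = 30000 J.
Q = ΔU + W = 30000 J.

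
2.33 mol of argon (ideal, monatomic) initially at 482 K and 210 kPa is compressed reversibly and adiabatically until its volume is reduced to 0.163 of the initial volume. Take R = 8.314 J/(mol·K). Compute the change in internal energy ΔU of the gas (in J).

32900 J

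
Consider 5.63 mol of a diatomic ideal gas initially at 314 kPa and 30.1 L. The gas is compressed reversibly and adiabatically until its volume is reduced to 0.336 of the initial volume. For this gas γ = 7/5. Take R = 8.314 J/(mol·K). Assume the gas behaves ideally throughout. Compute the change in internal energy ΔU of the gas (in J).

12900 J

T₁ = P₁V₁/(nR) = 314×30.1/(5.63×8.314) = 202 K.
Adiabatic: TV^(γ−1) = const ⇒ T₂ = 202×(2.98)^0.400 = 312 K; PV^γ = const ⇒ P₂ = 1450 kPa.
For an ideal gas ΔU = nCvΔT with Cv = (5/2)R = 20.8 J/(mol·K).
ΔU = 5.63×20.8×(312−202) = 12900 J.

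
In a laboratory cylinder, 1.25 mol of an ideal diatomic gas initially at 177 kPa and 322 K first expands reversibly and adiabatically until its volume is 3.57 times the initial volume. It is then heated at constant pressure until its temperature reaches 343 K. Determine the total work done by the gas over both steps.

V₁ = nRT₁/P₁ = 1.25×8.314×322/177 = 18.9 L.
Step 1 — Adiabatic: TV^(γ−1) = const ⇒ T₂ = 322×(0.280)^0.400 = 194 K; PV^γ = const ⇒ P₂ = 29.8 kPa.
ΔU = nCvΔT = 1.25×20.8×(194−322) = -3340 J.
Q = 0 for an adiabatic process, so W = −ΔU = 3340 J.
State after step 1: P = 29.8 kPa, V = 67.5 L, T = 194 K.
Step 2 — Isobaric: P stays 29.8 kPa; V/T = const ⇒ T₂ = 343 K, V₂ = 120 L.
W = PΔV = 29.8×(120−67.5) kPa·L = 1550 J.
ΔU = nCvΔT = 1.25×20.8×(343−194) = 3880 J.
Q = ΔU + W = nCpΔT = 5440 J.
Net over both steps: W = 4890 J, Q = 5440 J, ΔU = 546 J.

4890 J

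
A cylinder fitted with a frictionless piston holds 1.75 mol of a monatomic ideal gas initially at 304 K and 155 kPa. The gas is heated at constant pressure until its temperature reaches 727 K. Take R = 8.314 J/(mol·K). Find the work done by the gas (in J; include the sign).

6150 J

V₁ = nRT₁/P₁ = 1.75×8.314×304/155 = 28.5 L.
Isobaric: P stays 155 kPa; V/T = const ⇒ T₂ = 727 K, V₂ = 68.2 L.
W = PΔV = 155×(68.2−28.5) kPa·L = 6150 J.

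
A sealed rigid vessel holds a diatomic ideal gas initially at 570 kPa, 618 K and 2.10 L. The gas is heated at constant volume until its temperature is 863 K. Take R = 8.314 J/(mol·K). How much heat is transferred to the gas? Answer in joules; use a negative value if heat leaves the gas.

n = P₁V₁/(RT₁) = 570×2.10/(8.314×618) = 0.233 mol.
Isochoric: V stays 2.10 L; P/T = const ⇒ T₂ = 863 K, P₂ = 796 kPa.
W = 0 (no volume change).
ΔU = nCvΔT = 0.233×20.8×(863−618) = 1190 J.
Q = ΔU = 1190 J.

1190 J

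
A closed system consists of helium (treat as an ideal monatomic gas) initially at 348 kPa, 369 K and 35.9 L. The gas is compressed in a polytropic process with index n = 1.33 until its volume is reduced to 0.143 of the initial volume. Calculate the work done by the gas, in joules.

-34100 J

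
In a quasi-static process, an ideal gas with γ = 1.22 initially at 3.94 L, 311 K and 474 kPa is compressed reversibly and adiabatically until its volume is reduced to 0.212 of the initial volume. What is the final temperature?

437 K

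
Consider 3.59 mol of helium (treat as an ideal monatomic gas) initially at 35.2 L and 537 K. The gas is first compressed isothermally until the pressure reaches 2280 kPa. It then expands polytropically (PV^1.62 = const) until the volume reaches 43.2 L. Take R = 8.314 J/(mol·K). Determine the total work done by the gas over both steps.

-8350 J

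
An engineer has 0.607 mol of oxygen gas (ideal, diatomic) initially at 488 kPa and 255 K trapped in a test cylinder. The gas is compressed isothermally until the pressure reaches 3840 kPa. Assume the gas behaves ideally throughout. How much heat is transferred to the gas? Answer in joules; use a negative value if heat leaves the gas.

V₁ = nRT₁/P₁ = 0.607×8.314×255/488 = 2.64 L.
Isothermal: T stays 255 K; PV = const ⇒ V₂ = 0.335 L, P₂ = 3840 kPa.
ΔU = 0 (ideal gas, T constant).
W = nRT ln(V₂/V₁) = 0.607×8.314×255×ln(0.127) = -2650 J.
Q = ΔU + W = -2650 J.

-2650 J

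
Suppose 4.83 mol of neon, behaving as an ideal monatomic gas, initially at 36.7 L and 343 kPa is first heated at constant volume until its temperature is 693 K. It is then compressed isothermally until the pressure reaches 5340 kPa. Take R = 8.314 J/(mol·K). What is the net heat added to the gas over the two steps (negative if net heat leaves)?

-31500 J

T₁ = P₁V₁/(nR) = 343×36.7/(4.83×8.314) = 313 K.
Step 1 — Isochoric: V stays 36.7 L; P/T = const ⇒ T₂ = 693 K, P₂ = 758 kPa.
W = 0 (no volume change).
ΔU = nCvΔT = 4.83×12.5×(693−313) = 22900 J.
Q = ΔU = 22900 J.
State after step 1: P = 758 kPa, V = 36.7 L, T = 693 K.
Step 2 — Isothermal: T stays 693 K; PV = const ⇒ V₂ = 5.21 L, P₂ = 5340 kPa.
ΔU = 0 (ideal gas, T constant).
W = nRT ln(V₂/V₁) = 4.83×8.314×693×ln(0.142) = -54300 J.
Q = ΔU + W = -54300 J.
Net over both steps: W = -54300 J, Q = -31500 J, ΔU = 22900 J.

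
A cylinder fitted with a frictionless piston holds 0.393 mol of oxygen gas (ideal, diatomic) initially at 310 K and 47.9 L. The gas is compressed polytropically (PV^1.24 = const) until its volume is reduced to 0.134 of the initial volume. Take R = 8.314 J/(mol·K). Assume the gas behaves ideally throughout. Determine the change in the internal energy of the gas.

P₁ = nRT₁/V₁ = 0.393×8.314×310/47.9 = 21.1 kPa.
Polytropic n=1.24: T₂ = T₁(V₁/V₂)^(n−1) = 310×(7.46)^0.24 = 502 K; P₂ = P₁(V₁/V₂)^n = 256 kPa.
For an ideal gas ΔU = nCvΔT with Cv = (5/2)R = 20.8 J/(mol·K).
ΔU = 0.393×20.8×(502−310) = 1570 J.

1570 J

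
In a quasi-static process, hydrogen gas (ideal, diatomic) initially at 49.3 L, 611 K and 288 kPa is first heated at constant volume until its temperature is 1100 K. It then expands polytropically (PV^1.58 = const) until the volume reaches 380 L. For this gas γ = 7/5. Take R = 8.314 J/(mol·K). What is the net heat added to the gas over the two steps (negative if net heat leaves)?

n = P₁V₁/(RT₁) = 288×49.3/(8.314×611) = 2.80 mol.
Step 1 — Isochoric: V stays 49.3 L; P/T = const ⇒ T₂ = 1100 K, P₂ = 518 kPa.
W = 0 (no volume change).
ΔU = nCvΔT = 2.80×20.8×(1100−611) = 28400 J.
Q = ΔU = 28400 J.
State after step 1: P = 518 kPa, V = 49.3 L, T = 1100 K.
Step 2 — Polytropic n=1.58: T₂ = T₁(V₁/V₂)^(n−1) = 1100×(0.130)^0.58 = 336 K; P₂ = P₁(V₁/V₂)^n = 20.6 kPa.
W = (P₁V₁−P₂V₂)/(n−1) = (518×49.3−20.6×380)/0.58 = 30600 J.
ΔU = nCvΔT = 2.80×20.8×(336−1100) = -44400 J.
Q = ΔU + W = -13800 J.
Net over both steps: W = 30600 J, Q = 14600 J, ΔU = -15900 J.

14600 J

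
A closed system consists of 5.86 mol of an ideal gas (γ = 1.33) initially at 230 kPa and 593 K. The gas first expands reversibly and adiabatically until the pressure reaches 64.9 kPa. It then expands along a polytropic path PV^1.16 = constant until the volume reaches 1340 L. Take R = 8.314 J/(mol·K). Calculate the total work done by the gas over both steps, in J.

50300 J

V₁ = nRT₁/P₁ = 5.86×8.314×593/230 = 126 L.
Step 1 — Adiabatic: T₂/T₁ = (P₂/P₁)^((γ−1)/γ) ⇒ T₂ = 593×(0.282)^0.248 = 433 K; V₂ = 325 L.
ΔU = nCvΔT = 5.86×25.2×(433−593) = -23600 J.
Q = 0 for an adiabatic process, so W = −ΔU = 23600 J.
State after step 1: P = 64.9 kPa, V = 325 L, T = 433 K.
Step 2 — Polytropic n=1.16: T₂ = T₁(V₁/V₂)^(n−1) = 433×(0.243)^0.16 = 345 K; P₂ = P₁(V₁/V₂)^n = 12.6 kPa.
W = (P₁V₁−P₂V₂)/(n−1) = (64.9×325−12.6×1340)/0.16 = 26700 J.
ΔU = nCvΔT = 5.86×25.2×(345−433) = -13000 J.
Q = ΔU + W = 13800 J.
Net over both steps: W = 50300 J, Q = 13800 J, ΔU = -36600 J.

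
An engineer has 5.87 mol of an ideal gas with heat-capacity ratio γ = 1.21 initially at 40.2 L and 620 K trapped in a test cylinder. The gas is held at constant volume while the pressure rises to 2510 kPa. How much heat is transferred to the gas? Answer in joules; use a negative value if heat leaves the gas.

P₁ = nRT₁/V₁ = 5.87×8.314×620/40.2 = 753 kPa.
Isochoric: V stays 40.2 L; P/T = const ⇒ T₂ = 2070 K, P₂ = 2510 kPa.
W = 0 (no volume change).
ΔU = nCvΔT = 5.87×39.6×(2070−620) = 336000 J.
Q = ΔU = 336000 J.

336000 J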